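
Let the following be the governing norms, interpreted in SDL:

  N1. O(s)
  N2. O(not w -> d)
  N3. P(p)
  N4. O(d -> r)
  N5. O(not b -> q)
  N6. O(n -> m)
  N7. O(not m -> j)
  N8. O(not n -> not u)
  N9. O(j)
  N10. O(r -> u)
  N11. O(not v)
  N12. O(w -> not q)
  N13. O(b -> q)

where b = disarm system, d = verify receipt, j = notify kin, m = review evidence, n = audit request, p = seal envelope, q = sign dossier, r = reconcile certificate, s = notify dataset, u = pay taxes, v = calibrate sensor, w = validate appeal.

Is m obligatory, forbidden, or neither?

Obligatory

Premises 5 and 13 cover both cases: O(not b -> q) and O(b -> q). Since not b ∨ b is a tautology, O(q) follows.
Premise 12, O(w -> not q), contraposes to O(q -> not w); with O(q) we get O(not w).
Premise 2 is O(not w -> d); since O(not w), deontic closure gives O(d).
From O(d) and premise 4, O(d -> r), we obtain O(r).
With premise 10, O(r -> u), the K-axiom yields O(u).
Premise 8 is O(not n -> not u); contrapositively O(u -> n). Since O(u) holds, K gives O(n).
Premise 6 is O(n -> m); since O(n), deontic closure gives O(m).
Premises 1, 3, 7, 9, 11 do not contribute to this derivation.
Hence m is obligatory.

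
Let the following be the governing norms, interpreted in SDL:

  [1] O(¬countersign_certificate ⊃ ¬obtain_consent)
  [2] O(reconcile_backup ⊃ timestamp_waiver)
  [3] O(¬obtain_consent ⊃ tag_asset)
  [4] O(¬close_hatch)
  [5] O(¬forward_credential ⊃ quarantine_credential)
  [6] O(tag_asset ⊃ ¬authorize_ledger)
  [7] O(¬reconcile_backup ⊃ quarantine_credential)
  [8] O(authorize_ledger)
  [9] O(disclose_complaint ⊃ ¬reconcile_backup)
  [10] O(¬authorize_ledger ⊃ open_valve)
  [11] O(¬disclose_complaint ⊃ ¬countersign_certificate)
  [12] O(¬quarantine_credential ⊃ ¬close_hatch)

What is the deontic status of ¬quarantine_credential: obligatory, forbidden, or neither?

Forbidden

Premise 8 states O(authorize_ledger) outright.
Premise 6, O(tag_asset ⊃ ¬authorize_ledger), contraposes to O(authorize_ledger ⊃ ¬tag_asset); with O(authorize_ledger) we get O(¬tag_asset).
Premise 3, O(¬obtain_consent ⊃ tag_asset), contraposes to O(¬tag_asset ⊃ obtain_consent); with O(¬tag_asset) we get O(obtain_consent).
Premise 1 is O(¬countersign_certificate ⊃ ¬obtain_consent); contrapositively O(obtain_consent ⊃ countersign_certificate). Since O(obtain_consent) holds, K gives O(countersign_certificate).
The contrapositive of premise 11 (O(¬disclose_complaint ⊃ ¬countersign_certificate)) is O(countersign_certificate ⊃ disclose_complaint), and O(countersign_certificate) is already established, so O(disclose_complaint).
With premise 9, O(disclose_complaint ⊃ ¬reconcile_backup), the K-axiom yields O(¬reconcile_backup).
Applying K to premise 7 (O(¬reconcile_backup ⊃ quarantine_credential)) and O(¬reconcile_backup) yields O(quarantine_credential).
Premises 2, 4, 5, 10, 12 do not contribute to this derivation.
Thus O(quarantine_credential), which is F(¬quarantine_credential): ¬quarantine_credential is forbidden.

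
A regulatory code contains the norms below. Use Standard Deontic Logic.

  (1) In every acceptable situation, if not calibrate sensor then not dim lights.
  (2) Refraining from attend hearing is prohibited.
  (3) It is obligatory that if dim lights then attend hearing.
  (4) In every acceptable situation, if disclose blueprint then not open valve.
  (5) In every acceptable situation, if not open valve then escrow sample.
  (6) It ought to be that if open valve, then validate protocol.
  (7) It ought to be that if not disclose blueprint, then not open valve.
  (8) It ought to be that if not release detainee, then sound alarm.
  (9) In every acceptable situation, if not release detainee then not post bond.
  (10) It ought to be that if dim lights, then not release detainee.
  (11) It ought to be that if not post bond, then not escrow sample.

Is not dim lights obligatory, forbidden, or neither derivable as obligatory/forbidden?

Premises 4 and 7 are O(disclose_blueprint → ¬open_valve) and O(¬disclose_blueprint → ¬open_valve); every ideal world satisfies disclose_blueprint or ¬disclose_blueprint, so in either case ¬open_valve holds — hence O(¬open_valve).
Applying K to premise 5 (O(¬open_valve → escrow_sample)) and O(¬open_valve) yields O(escrow_sample).
Premise 11, O(¬post_bond → ¬escrow_sample), contraposes to O(escrow_sample → post_bond); with O(escrow_sample) we get O(post_bond).
Premise 9, O(¬release_detainee → ¬post_bond), contraposes to O(post_bond → release_detainee); with O(post_bond) we get O(release_detainee).
Premise 10 is O(dim_lights → ¬release_detainee); contrapositively O(release_detainee → ¬dim_lights). Since O(release_detainee) holds, K gives O(¬dim_lights).
Premises 1, 2, 3, 6, 8 do not contribute to this derivation.
Hence ¬dim_lights is obligatory.

Obligatory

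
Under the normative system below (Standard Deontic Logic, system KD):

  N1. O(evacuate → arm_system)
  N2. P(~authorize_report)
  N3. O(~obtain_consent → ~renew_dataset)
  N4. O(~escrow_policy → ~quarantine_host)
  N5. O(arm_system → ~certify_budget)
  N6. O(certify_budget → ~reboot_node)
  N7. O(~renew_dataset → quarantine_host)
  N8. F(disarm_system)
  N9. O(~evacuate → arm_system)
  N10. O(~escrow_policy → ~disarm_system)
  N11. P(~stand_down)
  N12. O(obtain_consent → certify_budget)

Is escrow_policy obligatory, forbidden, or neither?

Obligatory

Premises 9 and 1 cover both cases: O(~evacuate → arm_system) and O(evacuate → arm_system). Since ~evacuate ∨ evacuate is a tautology, O(arm_system) follows.
With premise 5, O(arm_system → ~certify_budget), the K-axiom yields O(~certify_budget).
Premise 12 is O(obtain_consent → certify_budget); contrapositively O(~certify_budget → ~obtain_consent). Since O(~certify_budget) holds, K gives O(~obtain_consent).
From O(~obtain_consent) and premise 3, O(~obtain_consent → ~renew_dataset), we obtain O(~renew_dataset).
Applying K to premise 7 (O(~renew_dataset → quarantine_host)) and O(~renew_dataset) yields O(quarantine_host).
The contrapositive of premise 4 (O(~escrow_policy → ~quarantine_host)) is O(quarantine_host → escrow_policy), and O(quarantine_host) is already established, so O(escrow_policy).
Premises 2, 6, 8, 10, 11 do not contribute to this derivation.
Hence escrow_policy is obligatory.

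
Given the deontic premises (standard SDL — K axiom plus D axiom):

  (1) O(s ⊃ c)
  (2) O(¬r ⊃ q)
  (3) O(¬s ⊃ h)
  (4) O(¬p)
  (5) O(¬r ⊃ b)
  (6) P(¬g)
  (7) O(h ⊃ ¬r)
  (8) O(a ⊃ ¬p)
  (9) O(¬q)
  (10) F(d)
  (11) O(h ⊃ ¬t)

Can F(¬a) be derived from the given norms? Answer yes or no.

No

Premise 8 is O(a ⊃ ¬p); even if O(¬p) held, inferring O(a) would be affirming the consequent — invalid.
No other premise forces O(a). An ideal world satisfying every premise can still have ¬a true, so F(¬a) is not derivable.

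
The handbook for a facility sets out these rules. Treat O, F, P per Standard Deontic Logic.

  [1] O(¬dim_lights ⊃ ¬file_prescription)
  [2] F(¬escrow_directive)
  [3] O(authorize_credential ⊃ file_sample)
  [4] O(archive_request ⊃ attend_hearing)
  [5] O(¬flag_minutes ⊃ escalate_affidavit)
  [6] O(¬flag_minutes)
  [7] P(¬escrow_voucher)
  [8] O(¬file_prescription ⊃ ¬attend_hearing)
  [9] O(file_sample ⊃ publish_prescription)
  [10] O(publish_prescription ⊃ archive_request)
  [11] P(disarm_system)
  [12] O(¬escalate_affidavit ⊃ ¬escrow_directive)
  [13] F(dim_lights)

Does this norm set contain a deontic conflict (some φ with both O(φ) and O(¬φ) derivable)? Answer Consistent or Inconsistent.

Consistent

Premise 12 is O(¬escalate_affidavit ⊃ ¬escrow_directive), but O(¬escalate_affidavit) is not derivable from the premises, so it does not yield O(¬escrow_directive).
So O(¬escrow_directive) is not derivable, and the apparent clash with O(escrow_directive) does not arise.
A world satisfying every obligation exists (e.g. archive_request=false, attend_hearing=false, authorize_credential=false, dim_lights=false, disarm_system=false, escalate_affidavit=true, escrow_directive=true, escrow_voucher=false, file_prescription=false, file_sample=false, flag_minutes=false, publish_prescription=false); no atom is both obligatory and forbidden, so the set is consistent.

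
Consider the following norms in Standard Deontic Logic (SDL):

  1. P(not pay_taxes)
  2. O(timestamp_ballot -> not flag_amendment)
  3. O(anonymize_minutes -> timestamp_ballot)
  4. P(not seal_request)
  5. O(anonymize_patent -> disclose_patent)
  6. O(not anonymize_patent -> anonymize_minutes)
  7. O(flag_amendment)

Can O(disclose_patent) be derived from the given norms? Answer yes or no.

Yes

Premise 7 states O(flag_amendment) outright.
Premise 2, O(timestamp_ballot -> not flag_amendment), contraposes to O(flag_amendment -> not timestamp_ballot); with O(flag_amendment) we get O(not timestamp_ballot).
The contrapositive of premise 3 (O(anonymize_minutes -> timestamp_ballot)) is O(not timestamp_ballot -> not anonymize_minutes), and O(not timestamp_ballot) is already established, so O(not anonymize_minutes).
Premise 6, O(not anonymize_patent -> anonymize_minutes), contraposes to O(not anonymize_minutes -> anonymize_patent); with O(not anonymize_minutes) we get O(anonymize_patent).
Premise 5 is O(anonymize_patent -> disclose_patent); since O(anonymize_patent), deontic closure gives O(disclose_patent).
Premises 1, 4 do not contribute to this derivation.
So O(disclose_patent) follows.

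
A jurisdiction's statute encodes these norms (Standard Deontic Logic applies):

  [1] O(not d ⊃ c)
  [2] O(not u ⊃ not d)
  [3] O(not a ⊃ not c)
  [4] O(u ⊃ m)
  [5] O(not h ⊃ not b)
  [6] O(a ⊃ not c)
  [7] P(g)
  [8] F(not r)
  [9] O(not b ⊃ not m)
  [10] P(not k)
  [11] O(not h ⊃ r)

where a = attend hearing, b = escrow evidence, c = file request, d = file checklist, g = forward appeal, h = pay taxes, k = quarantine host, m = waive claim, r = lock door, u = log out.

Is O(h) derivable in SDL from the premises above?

Premises 6 and 3 cover both cases: O(a ⊃ not c) and O(not a ⊃ not c). Since a ∨ not a is a tautology, O(not c) follows.
Premise 1, O(not d ⊃ c), contraposes to O(not c ⊃ d); with O(not c) we get O(d).
Premise 2, O(not u ⊃ not d), contraposes to O(d ⊃ u); with O(d) we get O(u).
With premise 4, O(u ⊃ m), the K-axiom yields O(m).
Premise 9, O(not b ⊃ not m), contraposes to O(m ⊃ b); with O(m) we get O(b).
Premise 5 is O(not h ⊃ not b); contrapositively O(b ⊃ h). Since O(b) holds, K gives O(h).
Premises 7, 8, 10, 11 do not contribute to this derivation.
So O(h) follows.

Yes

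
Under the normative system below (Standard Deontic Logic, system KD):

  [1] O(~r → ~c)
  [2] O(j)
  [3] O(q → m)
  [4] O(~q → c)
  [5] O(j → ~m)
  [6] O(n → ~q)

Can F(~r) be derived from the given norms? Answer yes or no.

Yes

Premise 2 gives O(j).
With premise 5, O(j → ~m), the K-axiom yields O(~m).
The contrapositive of premise 3 (O(q → m)) is O(~m → ~q), and O(~m) is already established, so O(~q).
From O(~q) and premise 4, O(~q → c), we obtain O(c).
Premise 1, O(~r → ~c), contraposes to O(c → r); with O(c) we get O(r).
Premise 6 does not contribute to this derivation.
So O(r) holds, i.e. F(~r). The claim follows.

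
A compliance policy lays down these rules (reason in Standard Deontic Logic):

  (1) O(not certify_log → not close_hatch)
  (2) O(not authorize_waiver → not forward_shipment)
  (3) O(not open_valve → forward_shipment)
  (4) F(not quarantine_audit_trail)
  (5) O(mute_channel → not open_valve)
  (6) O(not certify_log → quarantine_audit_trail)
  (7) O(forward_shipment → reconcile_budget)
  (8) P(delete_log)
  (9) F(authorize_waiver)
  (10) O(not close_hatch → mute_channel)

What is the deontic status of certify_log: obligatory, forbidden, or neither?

F(authorize_waiver) at premise 9 means O(not authorize_waiver).
From O(not authorize_waiver) and premise 2, O(not authorize_waiver → not forward_shipment), we obtain O(not forward_shipment).
The contrapositive of premise 3 (O(not open_valve → forward_shipment)) is O(not forward_shipment → open_valve), and O(not forward_shipment) is already established, so O(open_valve).
The contrapositive of premise 5 (O(mute_channel → not open_valve)) is O(open_valve → not mute_channel), and O(open_valve) is already established, so O(not mute_channel).
Premise 10, O(not close_hatch → mute_channel), contraposes to O(not mute_channel → close_hatch); with O(not mute_channel) we get O(close_hatch).
Premise 1, O(not certify_log → not close_hatch), contraposes to O(close_hatch → certify_log); with O(close_hatch) we get O(certify_log).
Premises 4, 6, 7, 8 do not contribute to this derivation.
Hence certify_log is obligatory.

Obligatory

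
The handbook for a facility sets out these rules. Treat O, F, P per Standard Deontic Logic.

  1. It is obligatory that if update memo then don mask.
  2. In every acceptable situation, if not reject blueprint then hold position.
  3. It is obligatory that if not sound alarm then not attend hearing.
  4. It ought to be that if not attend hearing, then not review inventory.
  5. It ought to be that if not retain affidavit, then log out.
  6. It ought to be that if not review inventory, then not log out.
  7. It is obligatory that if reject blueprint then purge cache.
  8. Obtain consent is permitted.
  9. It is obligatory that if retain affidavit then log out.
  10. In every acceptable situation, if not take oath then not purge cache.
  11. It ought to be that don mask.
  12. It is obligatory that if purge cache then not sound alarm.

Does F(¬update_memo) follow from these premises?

Premise 1 is O(update_memo → don_mask); even if O(don_mask) held, inferring O(update_memo) would be affirming the consequent — invalid.
No other premise forces O(update_memo). An ideal world satisfying every premise can still have ¬update_memo true, so F(¬update_memo) is not derivable.

No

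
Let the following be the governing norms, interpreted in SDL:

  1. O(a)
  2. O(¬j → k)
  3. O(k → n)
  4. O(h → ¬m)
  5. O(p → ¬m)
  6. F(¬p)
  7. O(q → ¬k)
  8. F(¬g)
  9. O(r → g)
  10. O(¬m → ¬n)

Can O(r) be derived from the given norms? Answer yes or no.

Premise 9 is O(r → g); even if O(g) held, inferring O(r) would be affirming the consequent — invalid.
No other premise forces O(r). An ideal world satisfying every premise can still have r false, so O(r) is not derivable.

No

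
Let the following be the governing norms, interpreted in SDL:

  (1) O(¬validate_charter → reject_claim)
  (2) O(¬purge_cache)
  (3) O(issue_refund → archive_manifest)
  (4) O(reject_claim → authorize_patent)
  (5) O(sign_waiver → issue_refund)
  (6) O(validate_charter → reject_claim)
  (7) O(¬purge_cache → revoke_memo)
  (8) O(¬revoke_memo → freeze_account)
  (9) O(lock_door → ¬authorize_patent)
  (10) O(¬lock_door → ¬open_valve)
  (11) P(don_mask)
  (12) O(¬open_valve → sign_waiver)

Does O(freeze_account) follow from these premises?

No

Premise 8 is O(¬revoke_memo → freeze_account), but O(¬revoke_memo) is not derivable from the premises, so it does not yield O(freeze_account).
No other premise forces O(freeze_account). An ideal world satisfying every premise can still have freeze_account false, so O(freeze_account) is not derivable.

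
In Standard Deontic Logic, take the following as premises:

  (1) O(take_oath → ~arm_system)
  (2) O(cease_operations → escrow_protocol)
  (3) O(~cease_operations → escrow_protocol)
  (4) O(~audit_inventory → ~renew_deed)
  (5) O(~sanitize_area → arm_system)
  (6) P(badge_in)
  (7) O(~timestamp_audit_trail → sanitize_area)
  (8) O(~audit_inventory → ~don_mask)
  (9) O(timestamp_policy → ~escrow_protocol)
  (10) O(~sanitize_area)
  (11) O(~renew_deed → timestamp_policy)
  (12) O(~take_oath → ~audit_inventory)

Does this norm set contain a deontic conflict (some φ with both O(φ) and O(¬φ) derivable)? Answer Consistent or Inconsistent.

Inconsistent

Premises 2 and 3 cover both cases: O(cease_operations → escrow_protocol) and O(~cease_operations → escrow_protocol). Since cease_operations ∨ ~cease_operations is a tautology, O(escrow_protocol) follows.
Premise 9, O(timestamp_policy → ~escrow_protocol), contraposes to O(escrow_protocol → ~timestamp_policy); with O(escrow_protocol) we get O(~timestamp_policy).
Premise 11 is O(~renew_deed → timestamp_policy); contrapositively O(~timestamp_policy → renew_deed). Since O(~timestamp_policy) holds, K gives O(renew_deed).
Premise 4 is O(~audit_inventory → ~renew_deed); contrapositively O(renew_deed → audit_inventory). Since O(renew_deed) holds, K gives O(audit_inventory).
Premise 12 is O(~take_oath → ~audit_inventory); contrapositively O(audit_inventory → take_oath). Since O(audit_inventory) holds, K gives O(take_oath).
Applying K to premise 1 (O(take_oath → ~arm_system)) and O(take_oath) yields O(~arm_system).
Premise 5, O(~sanitize_area → arm_system), contraposes to O(~arm_system → sanitize_area); with O(~arm_system) we get O(sanitize_area).
However, premise 10 gives O(~sanitize_area).
We now have both O(sanitize_area) and O(~sanitize_area) — sanitize_area is simultaneously obligatory and forbidden, violating the D-axiom.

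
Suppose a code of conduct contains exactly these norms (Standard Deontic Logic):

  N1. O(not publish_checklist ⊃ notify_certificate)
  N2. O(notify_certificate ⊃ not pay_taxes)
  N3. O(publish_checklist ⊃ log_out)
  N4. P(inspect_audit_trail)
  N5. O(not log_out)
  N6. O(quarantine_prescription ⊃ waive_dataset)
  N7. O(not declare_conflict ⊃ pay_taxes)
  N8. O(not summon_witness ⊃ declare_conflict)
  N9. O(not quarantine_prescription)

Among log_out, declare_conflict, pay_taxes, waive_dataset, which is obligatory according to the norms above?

declare_conflict

Premise 5 states O(not log_out) outright.
The contrapositive of premise 3 (O(publish_checklist ⊃ log_out)) is O(not log_out ⊃ not publish_checklist), and O(not log_out) is already established, so O(not publish_checklist).
Premise 1 is O(not publish_checklist ⊃ notify_certificate); since O(not publish_checklist), deontic closure gives O(notify_certificate).
From O(notify_certificate) and premise 2, O(notify_certificate ⊃ not pay_taxes), we obtain O(not pay_taxes).
Premise 7, O(not declare_conflict ⊃ pay_taxes), contraposes to O(not pay_taxes ⊃ declare_conflict); with O(not pay_taxes) we get O(declare_conflict).
So O(declare_conflict) holds — declare_conflict is obligatory. None of the other listed options is made obligatory by any chain of premises.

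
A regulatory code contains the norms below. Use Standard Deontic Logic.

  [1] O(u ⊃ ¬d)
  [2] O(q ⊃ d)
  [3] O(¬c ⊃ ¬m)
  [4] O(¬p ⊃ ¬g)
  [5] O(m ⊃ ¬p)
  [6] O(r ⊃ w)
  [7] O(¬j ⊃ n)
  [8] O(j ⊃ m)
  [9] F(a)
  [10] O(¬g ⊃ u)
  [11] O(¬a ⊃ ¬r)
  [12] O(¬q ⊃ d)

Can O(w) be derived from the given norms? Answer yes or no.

Premise 6 is O(r ⊃ w), but O(r) is not derivable from the premises, so it does not yield O(w).
No other premise forces O(w). An ideal world satisfying every premise can still have w false, so O(w) is not derivable.

No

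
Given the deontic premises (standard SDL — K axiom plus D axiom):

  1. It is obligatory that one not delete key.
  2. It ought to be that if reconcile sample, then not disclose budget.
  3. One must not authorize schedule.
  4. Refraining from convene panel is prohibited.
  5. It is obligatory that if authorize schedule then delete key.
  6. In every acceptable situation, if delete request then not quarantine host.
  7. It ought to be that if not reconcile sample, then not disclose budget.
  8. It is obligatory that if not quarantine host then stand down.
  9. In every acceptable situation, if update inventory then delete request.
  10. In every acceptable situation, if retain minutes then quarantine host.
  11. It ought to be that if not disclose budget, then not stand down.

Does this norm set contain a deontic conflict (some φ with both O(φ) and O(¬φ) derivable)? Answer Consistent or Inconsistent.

Consistent

Premise 5 is O(authorize_schedule → delete_key), but O(authorize_schedule) is not derivable from the premises, so it does not yield O(delete_key).
So O(delete_key) is not derivable, and the apparent clash with O(¬delete_key) does not arise.
A world satisfying every obligation exists (e.g. authorize_schedule=false, convene_panel=true, delete_key=false, delete_request=false, disclose_budget=false, quarantine_host=true, reconcile_sample=false, retain_minutes=false, stand_down=false, update_inventory=false); no atom is both obligatory and forbidden, so the set is consistent.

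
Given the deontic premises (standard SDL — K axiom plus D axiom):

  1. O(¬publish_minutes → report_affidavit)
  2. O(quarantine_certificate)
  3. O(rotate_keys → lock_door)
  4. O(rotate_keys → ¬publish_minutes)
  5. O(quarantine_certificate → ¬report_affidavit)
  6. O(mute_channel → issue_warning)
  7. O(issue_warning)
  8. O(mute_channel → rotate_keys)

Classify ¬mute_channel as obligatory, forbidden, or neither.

Obligatory

From premise 2 we have O(quarantine_certificate).
From O(quarantine_certificate) and premise 5, O(quarantine_certificate → ¬report_affidavit), we obtain O(¬report_affidavit).
Premise 1, O(¬publish_minutes → report_affidavit), contraposes to O(¬report_affidavit → publish_minutes); with O(¬report_affidavit) we get O(publish_minutes).
Premise 4, O(rotate_keys → ¬publish_minutes), contraposes to O(publish_minutes → ¬rotate_keys); with O(publish_minutes) we get O(¬rotate_keys).
Premise 8, O(mute_channel → rotate_keys), contraposes to O(¬rotate_keys → ¬mute_channel); with O(¬rotate_keys) we get O(¬mute_channel).
Premises 3, 6, 7 do not contribute to this derivation.
Hence ¬mute_channel is obligatory.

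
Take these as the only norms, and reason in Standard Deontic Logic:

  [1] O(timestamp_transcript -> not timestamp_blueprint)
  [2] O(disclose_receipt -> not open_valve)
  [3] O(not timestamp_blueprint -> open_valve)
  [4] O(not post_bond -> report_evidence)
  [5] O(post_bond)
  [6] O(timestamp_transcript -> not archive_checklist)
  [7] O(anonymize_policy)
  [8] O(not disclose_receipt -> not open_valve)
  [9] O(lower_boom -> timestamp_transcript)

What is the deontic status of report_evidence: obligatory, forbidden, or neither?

Premise 4 is O(not post_bond -> report_evidence), but O(not post_bond) is not derivable from the premises, so it does not yield O(report_evidence).
No premise or chain of K-axiom applications forces O(report_evidence), and none forces O(not report_evidence). So report_evidence is neither obligatory nor forbidden under these norms.

Neither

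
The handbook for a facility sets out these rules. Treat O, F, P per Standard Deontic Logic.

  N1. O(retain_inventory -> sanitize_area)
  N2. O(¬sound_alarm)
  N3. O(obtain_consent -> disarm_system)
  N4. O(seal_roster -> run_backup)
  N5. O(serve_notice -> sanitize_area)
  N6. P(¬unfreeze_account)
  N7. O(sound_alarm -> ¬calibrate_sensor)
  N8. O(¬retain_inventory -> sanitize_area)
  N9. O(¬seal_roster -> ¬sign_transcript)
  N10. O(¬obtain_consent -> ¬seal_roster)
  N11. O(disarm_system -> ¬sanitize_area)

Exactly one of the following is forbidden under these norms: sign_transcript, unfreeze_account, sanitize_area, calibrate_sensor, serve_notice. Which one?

Premises 1 and 8 cover both cases: O(retain_inventory -> sanitize_area) and O(¬retain_inventory -> sanitize_area). Since retain_inventory ∨ ¬retain_inventory is a tautology, O(sanitize_area) follows.
The contrapositive of premise 11 (O(disarm_system -> ¬sanitize_area)) is O(sanitize_area -> ¬disarm_system), and O(sanitize_area) is already established, so O(¬disarm_system).
Premise 3 is O(obtain_consent -> disarm_system); contrapositively O(¬disarm_system -> ¬obtain_consent). Since O(¬disarm_system) holds, K gives O(¬obtain_consent).
Premise 10 is O(¬obtain_consent -> ¬seal_roster); since O(¬obtain_consent), deontic closure gives O(¬seal_roster).
Applying K to premise 9 (O(¬seal_roster -> ¬sign_transcript)) and O(¬seal_roster) yields O(¬sign_transcript).
So O(¬sign_transcript) holds, i.e. sign_transcript is forbidden. None of the other listed options is forbidden under the premises.

sign_transcript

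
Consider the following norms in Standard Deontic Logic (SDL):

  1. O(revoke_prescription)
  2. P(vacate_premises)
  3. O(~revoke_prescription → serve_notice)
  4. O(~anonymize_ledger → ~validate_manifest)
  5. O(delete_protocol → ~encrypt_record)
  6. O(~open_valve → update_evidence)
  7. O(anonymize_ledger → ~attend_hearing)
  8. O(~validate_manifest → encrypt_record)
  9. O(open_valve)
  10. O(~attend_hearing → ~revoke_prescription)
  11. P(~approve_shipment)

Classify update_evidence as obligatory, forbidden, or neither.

Premise 6 is O(~open_valve → update_evidence), but O(~open_valve) is not derivable from the premises, so it does not yield O(update_evidence).
No premise or chain of K-axiom applications forces O(update_evidence), and none forces O(~update_evidence). So update_evidence is neither obligatory nor forbidden under these norms.

Neither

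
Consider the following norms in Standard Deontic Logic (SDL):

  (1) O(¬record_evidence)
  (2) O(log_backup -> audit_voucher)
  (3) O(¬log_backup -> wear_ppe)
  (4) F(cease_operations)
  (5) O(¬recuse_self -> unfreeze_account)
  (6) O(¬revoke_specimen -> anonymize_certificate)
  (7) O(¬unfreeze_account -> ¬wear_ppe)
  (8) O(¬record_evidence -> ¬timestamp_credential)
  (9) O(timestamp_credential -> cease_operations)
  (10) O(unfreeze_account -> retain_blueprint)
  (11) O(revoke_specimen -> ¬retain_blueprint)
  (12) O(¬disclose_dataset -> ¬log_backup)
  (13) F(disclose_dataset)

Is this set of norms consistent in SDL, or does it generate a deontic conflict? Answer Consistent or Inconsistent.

Consistent

Premise 9 is O(timestamp_credential -> cease_operations), but O(timestamp_credential) is not derivable from the premises, so it does not yield O(cease_operations).
So O(cease_operations) is not derivable, and the apparent clash with O(¬cease_operations) does not arise.
A world satisfying every obligation exists (e.g. anonymize_certificate=true, audit_voucher=false, cease_operations=false, disclose_dataset=false, log_backup=false, record_evidence=false, recuse_self=false, retain_blueprint=true, revoke_specimen=false, timestamp_credential=false, unfreeze_account=true, wear_ppe=true); no atom is both obligatory and forbidden, so the set is consistent.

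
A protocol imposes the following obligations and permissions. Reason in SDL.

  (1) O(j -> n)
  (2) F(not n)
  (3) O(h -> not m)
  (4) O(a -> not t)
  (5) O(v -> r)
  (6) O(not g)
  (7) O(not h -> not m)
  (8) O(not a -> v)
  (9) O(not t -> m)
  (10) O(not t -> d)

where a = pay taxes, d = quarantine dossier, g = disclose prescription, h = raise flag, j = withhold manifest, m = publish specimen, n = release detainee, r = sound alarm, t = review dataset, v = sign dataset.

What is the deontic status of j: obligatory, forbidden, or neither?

Neither

Premise 1 is O(j -> n); even if O(n) held, inferring O(j) would be affirming the consequent — invalid.
No premise or chain of K-axiom applications forces O(j), and none forces O(not j). So j is neither obligatory nor forbidden under these norms.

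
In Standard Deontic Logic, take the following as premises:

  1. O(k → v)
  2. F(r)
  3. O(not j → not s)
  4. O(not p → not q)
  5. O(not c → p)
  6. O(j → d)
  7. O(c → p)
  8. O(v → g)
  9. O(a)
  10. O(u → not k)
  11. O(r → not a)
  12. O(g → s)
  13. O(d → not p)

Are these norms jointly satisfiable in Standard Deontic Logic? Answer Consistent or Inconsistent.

Consistent

Premise 11 is O(r → not a), but O(r) is not derivable from the premises, so it does not yield O(not a).
So O(not a) is not derivable, and the apparent clash with O(a) does not arise.
A world satisfying every obligation exists (e.g. a=true, c=false, d=false, g=false, j=false, k=false, p=true, q=false, r=false, s=false, u=false, v=false); no atom is both obligatory and forbidden, so the set is consistent.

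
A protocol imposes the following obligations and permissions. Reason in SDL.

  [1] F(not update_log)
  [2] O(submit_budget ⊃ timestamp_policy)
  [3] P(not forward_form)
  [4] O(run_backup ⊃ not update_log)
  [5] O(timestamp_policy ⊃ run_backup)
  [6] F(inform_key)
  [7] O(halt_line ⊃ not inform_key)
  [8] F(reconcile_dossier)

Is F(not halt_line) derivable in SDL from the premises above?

Premise 7 is O(halt_line ⊃ not inform_key); even if O(not inform_key) held, inferring O(halt_line) would be affirming the consequent — invalid.
No other premise forces O(halt_line). An ideal world satisfying every premise can still have not halt_line true, so F(not halt_line) is not derivable.

No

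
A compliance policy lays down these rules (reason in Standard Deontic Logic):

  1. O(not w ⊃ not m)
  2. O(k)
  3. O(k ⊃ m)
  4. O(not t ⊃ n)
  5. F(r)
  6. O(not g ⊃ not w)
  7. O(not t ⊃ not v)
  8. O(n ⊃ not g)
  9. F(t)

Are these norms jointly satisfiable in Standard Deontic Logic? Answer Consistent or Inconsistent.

Inconsistent

Premise 2 states O(k) outright.
With premise 3, O(k ⊃ m), the K-axiom yields O(m).
Premise 1 is O(not w ⊃ not m); contrapositively O(m ⊃ w). Since O(m) holds, K gives O(w).
Premise 6 is O(not g ⊃ not w); contrapositively O(w ⊃ g). Since O(w) holds, K gives O(g).
Premise 8 is O(n ⊃ not g); contrapositively O(g ⊃ not n). Since O(g) holds, K gives O(not n).
Premise 4, O(not t ⊃ n), contraposes to O(not n ⊃ t); with O(not n) we get O(t).
Yet premise 9 is F(t), i.e. O(not t).
We now have both O(t) and O(not t) — t is simultaneously obligatory and forbidden, violating the D-axiom.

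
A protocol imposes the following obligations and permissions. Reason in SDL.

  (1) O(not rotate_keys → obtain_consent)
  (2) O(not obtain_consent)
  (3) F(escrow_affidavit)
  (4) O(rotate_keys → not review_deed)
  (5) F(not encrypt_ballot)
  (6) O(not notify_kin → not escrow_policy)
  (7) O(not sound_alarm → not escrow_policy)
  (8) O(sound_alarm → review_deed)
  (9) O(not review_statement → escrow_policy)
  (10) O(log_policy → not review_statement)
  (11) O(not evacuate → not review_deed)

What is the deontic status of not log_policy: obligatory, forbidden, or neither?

From premise 2 we have O(not obtain_consent).
The contrapositive of premise 1 (O(not rotate_keys → obtain_consent)) is O(not obtain_consent → rotate_keys), and O(not obtain_consent) is already established, so O(rotate_keys).
From O(rotate_keys) and premise 4, O(rotate_keys → not review_deed), we obtain O(not review_deed).
Premise 8, O(sound_alarm → review_deed), contraposes to O(not review_deed → not sound_alarm); with O(not review_deed) we get O(not sound_alarm).
Applying K to premise 7 (O(not sound_alarm → not escrow_policy)) and O(not sound_alarm) yields O(not escrow_policy).
Premise 9, O(not review_statement → escrow_policy), contraposes to O(not escrow_policy → review_statement); with O(not escrow_policy) we get O(review_statement).
Premise 10 is O(log_policy → not review_statement); contrapositively O(review_statement → not log_policy). Since O(review_statement) holds, K gives O(not log_policy).
Premises 3, 5, 6, 11 do not contribute to this derivation.
Hence not log_policy is obligatory.

Obligatory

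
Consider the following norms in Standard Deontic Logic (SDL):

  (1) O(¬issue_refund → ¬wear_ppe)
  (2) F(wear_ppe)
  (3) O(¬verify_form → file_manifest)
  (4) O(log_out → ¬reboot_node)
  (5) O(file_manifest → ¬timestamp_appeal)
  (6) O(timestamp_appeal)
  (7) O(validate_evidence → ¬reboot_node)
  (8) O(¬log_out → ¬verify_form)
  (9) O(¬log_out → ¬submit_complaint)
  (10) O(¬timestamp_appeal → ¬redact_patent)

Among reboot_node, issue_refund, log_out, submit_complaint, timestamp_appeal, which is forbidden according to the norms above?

Premise 6 gives O(timestamp_appeal).
Premise 5, O(file_manifest → ¬timestamp_appeal), contraposes to O(timestamp_appeal → ¬file_manifest); with O(timestamp_appeal) we get O(¬file_manifest).
Premise 3, O(¬verify_form → file_manifest), contraposes to O(¬file_manifest → verify_form); with O(¬file_manifest) we get O(verify_form).
Premise 8 is O(¬log_out → ¬verify_form); contrapositively O(verify_form → log_out). Since O(verify_form) holds, K gives O(log_out).
From O(log_out) and premise 4, O(log_out → ¬reboot_node), we obtain O(¬reboot_node).
So O(¬reboot_node) holds, i.e. reboot_node is forbidden. None of the other listed options is forbidden under the premises.

reboot_node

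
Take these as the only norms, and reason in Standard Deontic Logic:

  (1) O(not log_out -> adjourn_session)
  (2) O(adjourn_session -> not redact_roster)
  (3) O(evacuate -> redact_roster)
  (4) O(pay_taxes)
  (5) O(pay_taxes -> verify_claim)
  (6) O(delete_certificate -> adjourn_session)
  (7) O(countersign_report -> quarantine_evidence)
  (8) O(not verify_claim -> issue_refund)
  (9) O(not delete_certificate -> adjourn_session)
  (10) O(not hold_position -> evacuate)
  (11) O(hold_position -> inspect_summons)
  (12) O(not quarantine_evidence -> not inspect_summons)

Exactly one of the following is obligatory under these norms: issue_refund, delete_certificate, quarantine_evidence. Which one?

Premises 9 and 6 are O(not delete_certificate -> adjourn_session) and O(delete_certificate -> adjourn_session); every ideal world satisfies not delete_certificate or delete_certificate, so in either case adjourn_session holds — hence O(adjourn_session).
From O(adjourn_session) and premise 2, O(adjourn_session -> not redact_roster), we obtain O(not redact_roster).
The contrapositive of premise 3 (O(evacuate -> redact_roster)) is O(not redact_roster -> not evacuate), and O(not redact_roster) is already established, so O(not evacuate).
Premise 10 is O(not hold_position -> evacuate); contrapositively O(not evacuate -> hold_position). Since O(not evacuate) holds, K gives O(hold_position).
Premise 11 is O(hold_position -> inspect_summons); since O(hold_position), deontic closure gives O(inspect_summons).
Premise 12, O(not quarantine_evidence -> not inspect_summons), contraposes to O(inspect_summons -> quarantine_evidence); with O(inspect_summons) we get O(quarantine_evidence).
So O(quarantine_evidence) holds — quarantine_evidence is obligatory. None of the other listed options is made obligatory by any chain of premises.

quarantine_evidence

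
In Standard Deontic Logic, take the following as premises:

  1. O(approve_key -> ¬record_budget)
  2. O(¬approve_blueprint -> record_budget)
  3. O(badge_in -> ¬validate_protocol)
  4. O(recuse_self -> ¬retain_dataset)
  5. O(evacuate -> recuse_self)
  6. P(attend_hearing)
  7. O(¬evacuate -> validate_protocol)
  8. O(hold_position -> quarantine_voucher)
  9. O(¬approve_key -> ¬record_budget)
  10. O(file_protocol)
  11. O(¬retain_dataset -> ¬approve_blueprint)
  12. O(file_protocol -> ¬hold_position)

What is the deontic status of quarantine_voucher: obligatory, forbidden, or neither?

Neither

Premise 8 is O(hold_position -> quarantine_voucher), but O(hold_position) is not derivable from the premises, so it does not yield O(quarantine_voucher).
No premise or chain of K-axiom applications forces O(quarantine_voucher), and none forces O(¬quarantine_voucher). So quarantine_voucher is neither obligatory nor forbidden under these norms.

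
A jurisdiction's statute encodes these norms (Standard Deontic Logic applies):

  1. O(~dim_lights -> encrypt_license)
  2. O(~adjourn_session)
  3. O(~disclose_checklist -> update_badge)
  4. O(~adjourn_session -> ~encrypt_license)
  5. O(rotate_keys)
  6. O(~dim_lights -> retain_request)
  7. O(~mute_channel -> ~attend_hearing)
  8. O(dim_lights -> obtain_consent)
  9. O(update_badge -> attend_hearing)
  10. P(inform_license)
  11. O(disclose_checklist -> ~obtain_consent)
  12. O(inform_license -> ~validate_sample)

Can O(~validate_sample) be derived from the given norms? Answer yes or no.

Premise 12 is O(inform_license -> ~validate_sample), but O(inform_license) is not derivable from the premises (the permission P(inform_license) asserts only ~O(~inform_license), not O(inform_license)), so it does not yield O(~validate_sample).
No other premise forces O(~validate_sample). An ideal world satisfying every premise can still have ~validate_sample false, so O(~validate_sample) is not derivable.

No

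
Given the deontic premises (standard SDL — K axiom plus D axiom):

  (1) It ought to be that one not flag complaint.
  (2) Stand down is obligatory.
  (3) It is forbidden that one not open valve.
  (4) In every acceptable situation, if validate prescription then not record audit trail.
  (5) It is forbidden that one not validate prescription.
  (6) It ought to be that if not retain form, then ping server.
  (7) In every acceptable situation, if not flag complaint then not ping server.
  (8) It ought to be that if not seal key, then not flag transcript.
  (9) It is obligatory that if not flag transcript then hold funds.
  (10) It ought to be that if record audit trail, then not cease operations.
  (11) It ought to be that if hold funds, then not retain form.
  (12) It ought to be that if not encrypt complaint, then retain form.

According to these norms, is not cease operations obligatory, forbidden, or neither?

Neither

Premise 10 is O(record_audit_trail → ¬cease_operations), but O(record_audit_trail) is not derivable from the premises, so it does not yield O(¬cease_operations).
No premise or chain of K-axiom applications forces O(¬cease_operations), and none forces O(cease_operations). So ¬cease_operations is neither obligatory nor forbidden under these norms.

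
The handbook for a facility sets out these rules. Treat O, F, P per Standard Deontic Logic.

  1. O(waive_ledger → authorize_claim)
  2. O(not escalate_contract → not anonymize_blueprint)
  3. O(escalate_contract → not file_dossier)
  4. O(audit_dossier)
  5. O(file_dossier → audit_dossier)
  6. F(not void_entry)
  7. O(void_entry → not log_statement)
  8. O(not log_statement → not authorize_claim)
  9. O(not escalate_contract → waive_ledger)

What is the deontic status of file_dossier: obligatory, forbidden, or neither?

F(not void_entry) at premise 6 means O(void_entry).
From O(void_entry) and premise 7, O(void_entry → not log_statement), we obtain O(not log_statement).
Premise 8 is O(not log_statement → not authorize_claim); since O(not log_statement), deontic closure gives O(not authorize_claim).
Premise 1, O(waive_ledger → authorize_claim), contraposes to O(not authorize_claim → not waive_ledger); with O(not authorize_claim) we get O(not waive_ledger).
Premise 9, O(not escalate_contract → waive_ledger), contraposes to O(not waive_ledger → escalate_contract); with O(not waive_ledger) we get O(escalate_contract).
Applying K to premise 3 (O(escalate_contract → not file_dossier)) and O(escalate_contract) yields O(not file_dossier).
Premises 2, 4, 5 do not contribute to this derivation.
Thus O(not file_dossier), which is F(file_dossier): file_dossier is forbidden.

Forbidden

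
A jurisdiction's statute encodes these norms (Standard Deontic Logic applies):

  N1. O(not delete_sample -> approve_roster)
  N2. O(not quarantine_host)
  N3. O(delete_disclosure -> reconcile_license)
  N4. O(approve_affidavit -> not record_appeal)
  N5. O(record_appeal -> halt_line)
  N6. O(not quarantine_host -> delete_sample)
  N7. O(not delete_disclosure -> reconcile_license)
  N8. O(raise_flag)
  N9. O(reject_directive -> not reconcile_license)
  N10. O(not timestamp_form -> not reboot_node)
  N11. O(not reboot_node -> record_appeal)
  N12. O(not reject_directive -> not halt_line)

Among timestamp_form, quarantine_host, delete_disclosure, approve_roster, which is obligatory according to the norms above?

timestamp_form

Premises 3 and 7 are O(delete_disclosure -> reconcile_license) and O(not delete_disclosure -> reconcile_license); every ideal world satisfies delete_disclosure or not delete_disclosure, so in either case reconcile_license holds — hence O(reconcile_license).
The contrapositive of premise 9 (O(reject_directive -> not reconcile_license)) is O(reconcile_license -> not reject_directive), and O(reconcile_license) is already established, so O(not reject_directive).
Premise 12 is O(not reject_directive -> not halt_line); since O(not reject_directive), deontic closure gives O(not halt_line).
Premise 5, O(record_appeal -> halt_line), contraposes to O(not halt_line -> not record_appeal); with O(not halt_line) we get O(not record_appeal).
Premise 11 is O(not reboot_node -> record_appeal); contrapositively O(not record_appeal -> reboot_node). Since O(not record_appeal) holds, K gives O(reboot_node).
The contrapositive of premise 10 (O(not timestamp_form -> not reboot_node)) is O(reboot_node -> timestamp_form), and O(reboot_node) is already established, so O(timestamp_form).
So O(timestamp_form) holds — timestamp_form is obligatory. None of the other listed options is made obligatory by any chain of premises.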